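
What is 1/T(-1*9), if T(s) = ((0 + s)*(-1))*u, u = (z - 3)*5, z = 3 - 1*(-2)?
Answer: 1/90 ≈ 0.011111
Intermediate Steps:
z = 5 (z = 3 + 2 = 5)
u = 10 (u = (5 - 3)*5 = 2*5 = 10)
T(s) = -10*s (T(s) = ((0 + s)*(-1))*10 = (s*(-1))*10 = -s*10 = -10*s)
1/T(-1*9) = 1/(-(-10)*9) = 1/(-10*(-9)) = 1/90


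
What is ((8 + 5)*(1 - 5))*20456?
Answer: -1063712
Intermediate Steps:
((8 + 5)*(1 - 5))*20456 = (13*(-4))*20456 = -52*20456 = -1063712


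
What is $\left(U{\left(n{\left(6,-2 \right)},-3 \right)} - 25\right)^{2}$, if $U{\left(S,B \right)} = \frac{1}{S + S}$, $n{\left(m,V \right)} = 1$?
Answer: $\frac{2401}{4} \approx 600.25$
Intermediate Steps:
$U{\left(S,B \right)} = \frac{1}{2 S}$
$\left(U{\left(n{\left(6,-2 \right)},-3 \right)} - 25\right)^{2} = \left(\frac{1}{2 \cdot 1} - 25\right)^{2} = \left(\frac{1}{2} \cdot 1 - 25\right)^{2} = \left(\frac{1}{2} - 25\right)^{2} = \left(- \frac{49}{2}\right)^{2} = \frac{2401}{4}$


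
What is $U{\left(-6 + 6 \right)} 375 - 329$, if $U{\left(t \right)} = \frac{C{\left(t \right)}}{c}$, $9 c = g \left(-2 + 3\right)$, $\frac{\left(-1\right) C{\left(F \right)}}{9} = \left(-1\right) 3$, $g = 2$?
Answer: $\frac{90467}{2} \approx 45234.0$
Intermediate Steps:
$C{\left(F \right)} = 27$ ($C{\left(F \right)} = - 9 \left(\left(-1\right) 3\right) = \left(-9\right) \left(-3\right) = 27$)
$c = \frac{2}{9}$ ($c = \frac{2 \left(-2 + 3\right)}{9} = \frac{2 \cdot 1}{9} = \frac{1}{9} \cdot 2 = \frac{2}{9} \approx 0.22222$)
$U{\left(t \right)} = \frac{243}{2}$ ($U{\left(t \right)} = \frac{27}{\frac{2}{9}} = 27 \cdot \frac{9}{2} = \frac{243}{2}$)
$U{\left(-6 + 6 \right)} 375 - 329 = \frac{243}{2} \cdot 375 - 329 = \frac{91125}{2} - 329 = \frac{90467}{2}$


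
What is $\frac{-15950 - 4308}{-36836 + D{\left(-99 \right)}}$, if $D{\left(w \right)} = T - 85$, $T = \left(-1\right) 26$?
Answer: $\frac{20258}{36947} \approx 0.5483$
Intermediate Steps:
$T = -26$
$D{\left(w \right)} = -111$ ($D{\left(w \right)} = -26 - 85 = -111$)
$\frac{-15950 - 4308}{-36836 + D{\left(-99 \right)}} = \frac{-15950 - 4308}{-36836 - 111} = - \frac{20258}{-36947} = \left(-20258\right) \left(- \frac{1}{36947}\right) = \frac{20258}{36947}$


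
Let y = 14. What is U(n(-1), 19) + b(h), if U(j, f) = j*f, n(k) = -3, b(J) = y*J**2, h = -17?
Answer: 3989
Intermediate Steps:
b(J) = 14*J**2
U(j, f) = f*j
U(n(-1), 19) + b(h) = 19*(-3) + 14*(-17)**2 = -57 + 14*289 = -57 + 4046 = 3989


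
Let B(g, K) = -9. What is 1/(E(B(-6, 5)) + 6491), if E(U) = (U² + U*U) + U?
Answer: 1/6644 ≈ 0.00015051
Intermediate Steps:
E(U) = U + 2*U² (E(U) = (U² + U²) + U = 2*U² + U = U + 2*U²)
1/(E(B(-6, 5)) + 6491) = 1/(-9*(1 + 2*(-9)) + 6491) = 1/(-9*(1 - 18) + 6491) = 1/(-9*(-17) + 6491) = 1/(153 + 6491) = 1/6644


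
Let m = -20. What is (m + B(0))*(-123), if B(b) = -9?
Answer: 3567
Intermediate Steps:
(m + B(0))*(-123) = (-20 - 9)*(-123) = -29*(-123) = 3567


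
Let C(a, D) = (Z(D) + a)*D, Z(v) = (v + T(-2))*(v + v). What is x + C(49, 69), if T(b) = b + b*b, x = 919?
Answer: 680362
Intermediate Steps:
T(b) = b + b²
Z(v) = 2*v*(2 + v) (Z(v) = (v - 2*(1 - 2))*(v + v) = (v - 2*(-1))*(2*v) = (v + 2)*(2*v) = (2 + v)*(2*v) = 2*v*(2 + v))
C(a, D) = D*(a + 2*D*(2 + D)) (C(a, D) = (2*D*(2 + D) + a)*D = (a + 2*D*(2 + D))*D = D*(a + 2*D*(2 + D)))
x + C(49, 69) = 919 + 69*(49 + 2*69*(2 + 69)) = 919 + 69*(49 + 2*69*71) = 919 + 69*(49 + 9798) = 919 + 69*9847 = 919 + 679443 = 680362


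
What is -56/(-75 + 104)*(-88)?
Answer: 4928/29 ≈ 169.93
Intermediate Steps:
-56/(-75 + 104)*(-88) = -56/29*(-88) = 4928/29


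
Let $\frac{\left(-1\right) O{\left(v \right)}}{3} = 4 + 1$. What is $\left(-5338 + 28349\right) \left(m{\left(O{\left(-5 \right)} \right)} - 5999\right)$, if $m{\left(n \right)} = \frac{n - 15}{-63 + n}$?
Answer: $- \frac{1794443802}{13} \approx -1.3803 \cdot 10^{8}$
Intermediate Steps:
$O{\left(v \right)} = -15$ ($O{\left(v \right)} = - 3 \left(4 + 1\right) = \left(-3\right) 5 = -15$)
$m{\left(n \right)} = \frac{-15 + n}{-63 + n}$
$\left(-5338 + 28349\right) \left(m{\left(O{\left(-5 \right)} \right)} - 5999\right) = \left(-5338 + 28349\right) \left(\frac{-15 - 15}{-63 - 15} - 5999\right) = 23011 \left(\frac{1}{-78} \left(-30\right) - 5999\right) = 23011 \left(\left(- \frac{1}{78}\right) \left(-30\right) - 5999\right) = 23011 \left(\frac{5}{13} - 5999\right) = 23011 \left(- \frac{77982}{13}\right) = - \frac{1794443802}{13}$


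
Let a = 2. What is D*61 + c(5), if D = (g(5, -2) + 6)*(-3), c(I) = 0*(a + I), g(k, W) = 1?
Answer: -1281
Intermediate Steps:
c(I) = 0 (c(I) = 0*(2 + I) = 0)
D = -21 (D = (1 + 6)*(-3) = 7*(-3) = -21)
D*61 + c(5) = -21*61 + 0 = -1281 + 0 = -1281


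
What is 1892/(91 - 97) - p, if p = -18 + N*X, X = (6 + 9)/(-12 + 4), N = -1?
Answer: -7181/24 ≈ -299.21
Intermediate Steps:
X = -15/8 (X = 15/(-8) = 15*(-⅛) = -15/8 ≈ -1.8750)
p = -129/8 (p = -18 - 1*(-15/8) = -18 + 15/8 = -129/8 ≈ -16.125)
1892/(91 - 97) - p = 1892/(91 - 97) - 1*(-129/8) = 1892/(-6) + 129/8 = 1892*(-⅙) + 129/8 = -946/3 + 129/8 = -7181/24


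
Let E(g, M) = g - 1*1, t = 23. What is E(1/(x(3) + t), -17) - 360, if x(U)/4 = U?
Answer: -12634/35 ≈ -360.97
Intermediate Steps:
x(U) = 4*U
E(g, M) = -1 + g (E(g, M) = g - 1 = -1 + g)
E(1/(x(3) + t), -17) - 360 = (-1 + 1/(4*3 + 23)) - 360 = (-1 + 1/(12 + 23)) - 360 = (-1 + 1/35) - 360 = -34/35 - 360 = -12634/35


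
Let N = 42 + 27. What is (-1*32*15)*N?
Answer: -33120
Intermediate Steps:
N = 69
(-1*32*15)*N = (-1*32*15)*69 = -32*15*69 = -480*69 = -33120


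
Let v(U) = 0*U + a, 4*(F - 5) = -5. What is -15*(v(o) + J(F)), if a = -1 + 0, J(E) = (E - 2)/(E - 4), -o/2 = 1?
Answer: 120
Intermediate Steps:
F = 15/4 (F = 5 + (¼)*(-5) = 5 - 5/4 = 15/4 ≈ 3.7500)
o = -2 (o = -2*1 = -2)
J(E) = (-2 + E)/(-4 + E)
a = -1
v(U) = -1 (v(U) = 0*U - 1 = 0 - 1 = -1)
-15*(v(o) + J(F)) = -15*(-1 + (-2 + 15/4)/(-4 + 15/4)) = -15*(-1 + (7/4)/(-¼)) = -15*(-1 - 4*7/4) = -15*(-1 - 7) = -15*(-8) = 120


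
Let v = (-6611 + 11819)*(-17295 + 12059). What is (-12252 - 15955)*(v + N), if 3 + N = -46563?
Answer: 770492652378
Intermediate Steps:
v = -27269088 (v = 5208*(-5236) = -27269088)
N = -46566 (N = -3 - 46563 = -46566)
(-12252 - 15955)*(v + N) = (-12252 - 15955)*(-27269088 - 46566) = -28207*(-27315654) = 770492652378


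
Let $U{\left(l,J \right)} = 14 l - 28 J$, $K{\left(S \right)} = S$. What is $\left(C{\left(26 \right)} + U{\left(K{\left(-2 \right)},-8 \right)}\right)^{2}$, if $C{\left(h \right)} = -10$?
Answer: $34596$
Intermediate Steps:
$U{\left(l,J \right)} = - 28 J + 14 l$
$\left(C{\left(26 \right)} + U{\left(K{\left(-2 \right)},-8 \right)}\right)^{2} = \left(-10 + \left(\left(-28\right) \left(-8\right) + 14 \left(-2\right)\right)\right)^{2} = \left(-10 + \left(224 - 28\right)\right)^{2} = \left(-10 + 196\right)^{2} = 186^{2} = 34596$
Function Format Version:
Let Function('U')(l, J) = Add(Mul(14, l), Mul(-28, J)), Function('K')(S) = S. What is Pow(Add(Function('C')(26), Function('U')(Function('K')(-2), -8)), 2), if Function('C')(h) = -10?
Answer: 34596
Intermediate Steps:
Function('U')(l, J) = Add(Mul(-28, J), Mul(14, l))
Pow(Add(Function('C')(26), Function('U')(Function('K')(-2), -8)), 2) = Pow(Add(-10, Add(Mul(-28, -8), Mul(14, -2))), 2) = Pow(Add(-10, Add(224, -28)), 2) = Pow(Add(-10, 196), 2) = Pow(186, 2) = 34596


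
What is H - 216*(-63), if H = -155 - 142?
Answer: 13311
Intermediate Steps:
H = -297
H - 216*(-63) = -297 - 216*(-63) = -297 + 13608 = 13311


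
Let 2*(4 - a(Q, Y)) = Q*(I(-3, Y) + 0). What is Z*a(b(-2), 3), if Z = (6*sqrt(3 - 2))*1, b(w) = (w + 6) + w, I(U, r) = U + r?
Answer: 24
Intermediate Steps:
b(w) = 6 + 2*w (b(w) = (6 + w) + w = 6 + 2*w)
a(Q, Y) = 4 - Q*(-3 + Y)/2 (a(Q, Y) = 4 - Q*((-3 + Y) + 0)/2 = 4 - Q*(-3 + Y)/2)
Z = 6 (Z = (6*sqrt(1))*1 = (6*1)*1 = 6*1 = 6)
Z*a(b(-2), 3) = 6*(4 - (6 + 2*(-2))*(-3 + 3)/2) = 6*(4 - 1/2*(6 - 4)*0) = 6*(4 - 1/2*2*0) = 6*(4 + 0) = 6*4 = 24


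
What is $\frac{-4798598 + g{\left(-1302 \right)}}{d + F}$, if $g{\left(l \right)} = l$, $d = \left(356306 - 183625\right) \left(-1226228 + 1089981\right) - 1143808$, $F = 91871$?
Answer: $\frac{171425}{840297148} \approx 0.00020401$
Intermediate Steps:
$d = -23528412015$ ($d = 172681 \left(-136247\right) - 1143808 = -23527268207 - 1143808 = -23528412015$)
$\frac{-4798598 + g{\left(-1302 \right)}}{d + F} = \frac{-4798598 - 1302}{-23528412015 + 91871} = - \frac{4799900}{-23528320144} = \left(-4799900\right) \left(- \frac{1}{23528320144}\right) = \frac{171425}{840297148}$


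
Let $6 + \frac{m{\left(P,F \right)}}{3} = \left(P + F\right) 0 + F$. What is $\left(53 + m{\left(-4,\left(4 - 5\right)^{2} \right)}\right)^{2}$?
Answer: $1444$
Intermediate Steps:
$m{\left(P,F \right)} = -18 + 3 F$ ($m{\left(P,F \right)} = -18 + 3 \left(\left(P + F\right) 0 + F\right) = -18 + 3 \left(\left(F + P\right) 0 + F\right) = -18 + 3 \left(0 + F\right) = -18 + 3 F$)
$\left(53 + m{\left(-4,\left(4 - 5\right)^{2} \right)}\right)^{2} = \left(53 - \left(18 - 3 \left(4 - 5\right)^{2}\right)\right)^{2} = \left(53 - \left(18 - 3 \left(-1\right)^{2}\right)\right)^{2} = \left(53 + \left(-18 + 3 \cdot 1\right)\right)^{2} = \left(53 + \left(-18 + 3\right)\right)^{2} = \left(53 - 15\right)^{2} = 38^{2} = 1444$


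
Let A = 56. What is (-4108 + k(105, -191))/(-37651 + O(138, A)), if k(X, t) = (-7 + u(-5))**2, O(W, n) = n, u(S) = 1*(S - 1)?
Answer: 3939/37595 ≈ 0.10477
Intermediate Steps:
u(S) = -1 + S (u(S) = 1*(-1 + S) = -1 + S)
k(X, t) = 169 (k(X, t) = (-7 + (-1 - 5))**2 = (-7 - 6)**2 = (-13)**2 = 169)
(-4108 + k(105, -191))/(-37651 + O(138, A)) = (-4108 + 169)/(-37651 + 56) = -3939/(-37595) = -3939*(-1/37595) = 3939/37595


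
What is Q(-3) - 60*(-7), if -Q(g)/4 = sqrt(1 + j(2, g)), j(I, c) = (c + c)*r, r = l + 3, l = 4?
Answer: 420 - 4*I*sqrt(41) ≈ 420.0 - 25.612*I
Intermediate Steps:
r = 7 (r = 4 + 3 = 7)
j(I, c) = 14*c (j(I, c) = (c + c)*7 = (2*c)*7 = 14*c)
Q(g) = -4*sqrt(1 + 14*g)
Q(-3) - 60*(-7) = -4*sqrt(1 + 14*(-3)) - 60*(-7) = -4*sqrt(1 - 42) + 420 = -4*I*sqrt(41) + 420 = 420 - 4*I*sqrt(41)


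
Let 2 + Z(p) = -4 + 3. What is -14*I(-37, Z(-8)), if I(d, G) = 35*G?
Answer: 1470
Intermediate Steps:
Z(p) = -3 (Z(p) = -2 + (-4 + 3) = -2 - 1 = -3)
-14*I(-37, Z(-8)) = -490*(-3) = -14*(-105) = 1470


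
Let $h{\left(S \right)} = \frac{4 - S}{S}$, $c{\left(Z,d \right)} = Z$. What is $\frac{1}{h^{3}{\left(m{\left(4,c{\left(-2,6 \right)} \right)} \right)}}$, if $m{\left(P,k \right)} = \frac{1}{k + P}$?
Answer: $\frac{1}{343} \approx 0.0029155$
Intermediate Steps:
$m{\left(P,k \right)} = \frac{1}{P + k}$
$h{\left(S \right)} = \frac{4 - S}{S}$
$\frac{1}{h^{3}{\left(m{\left(4,c{\left(-2,6 \right)} \right)} \right)}} = \frac{1}{\left(\frac{4 - \frac{1}{4 - 2}}{\frac{1}{4 - 2}}\right)^{3}} = \frac{1}{\left(\frac{4 - \frac{1}{2}}{\frac{1}{2}}\right)^{3}} = \frac{1}{\left(\frac{1}{\frac{1}{2}} \left(4 - \frac{1}{2}\right)\right)^{3}} = \frac{1}{\left(2 \left(4 - \frac{1}{2}\right)\right)^{3}} = \frac{1}{\left(2 \cdot \frac{7}{2}\right)^{3}} = \frac{1}{7^{3}} = \frac{1}{343}$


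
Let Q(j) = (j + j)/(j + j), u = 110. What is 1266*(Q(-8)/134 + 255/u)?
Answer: 2169924/737 ≈ 2944.3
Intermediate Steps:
Q(j) = 1 (Q(j) = (2*j)/((2*j)) = (2*j)*(1/(2*j)) = 1)
1266*(Q(-8)/134 + 255/u) = 1266*(1/134 + 255/110) = 1266*(1*(1/134) + 255*(1/110)) = 1266*(1/134 + 51/22) = 1266*(1714/737) = 2169924/737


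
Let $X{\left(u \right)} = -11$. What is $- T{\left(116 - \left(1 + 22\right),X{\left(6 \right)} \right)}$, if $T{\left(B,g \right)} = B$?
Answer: $-93$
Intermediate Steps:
$- T{\left(116 - \left(1 + 22\right),X{\left(6 \right)} \right)} = - (116 - \left(1 + 22\right)) = - (116 - 23) = \left(-1\right) 93 = -93$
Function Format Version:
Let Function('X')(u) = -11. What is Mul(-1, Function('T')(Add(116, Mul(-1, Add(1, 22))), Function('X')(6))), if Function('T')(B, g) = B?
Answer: -93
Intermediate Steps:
Mul(-1, Function('T')(Add(116, Mul(-1, Add(1, 22))), Function('X')(6))) = Mul(-1, Add(116, Mul(-1, Add(1, 22)))) = Mul(-1, Add(116, Mul(-1, 23))) = Mul(-1, Add(116, -23)) = Mul(-1, 93) = -93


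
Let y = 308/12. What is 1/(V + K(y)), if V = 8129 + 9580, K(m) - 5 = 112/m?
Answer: 11/194902 ≈ 5.6439e-5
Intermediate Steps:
y = 77/3 (y = 308*(1/12) = 77/3 ≈ 25.667)
K(m) = 5 + 112/m
V = 17709
1/(V + K(y)) = 1/(17709 + (5 + 112/(77/3))) = 1/(17709 + (5 + 112*(3/77))) = 1/(17709 + (5 + 48/11)) = 1/(17709 + 103/11) = 1/(194902/11) = 11/194902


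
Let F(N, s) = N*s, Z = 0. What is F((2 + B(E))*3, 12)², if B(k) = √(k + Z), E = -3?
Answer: 1296 + 5184*I*√3 ≈ 1296.0 + 8979.0*I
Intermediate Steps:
B(k) = √k (B(k) = √(k + 0) = √k)
F((2 + B(E))*3, 12)² = (((2 + √(-3))*3)*12)² = (((2 + I*√3)*3)*12)² = ((6 + 3*I*√3)*12)² = (72 + 36*I*√3)²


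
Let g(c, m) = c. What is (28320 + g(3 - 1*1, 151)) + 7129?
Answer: 35451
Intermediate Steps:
(28320 + g(3 - 1*1, 151)) + 7129 = (28320 + (3 - 1*1)) + 7129 = (28320 + (3 - 1)) + 7129 = (28320 + 2) + 7129 = 28322 + 7129 = 35451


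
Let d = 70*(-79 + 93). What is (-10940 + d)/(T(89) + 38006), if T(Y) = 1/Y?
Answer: -177288/676507 ≈ -0.26206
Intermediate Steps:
d = 980 (d = 70*14 = 980)
(-10940 + d)/(T(89) + 38006) = (-10940 + 980)/(1/89 + 38006) = -9960/(1/89 + 38006) = -9960/3382535/89 = -9960*89/3382535 = -177288/676507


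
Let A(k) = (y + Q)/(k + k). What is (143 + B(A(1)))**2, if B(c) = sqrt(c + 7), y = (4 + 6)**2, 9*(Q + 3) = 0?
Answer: (286 + sqrt(222))**2/4 ≈ 22635.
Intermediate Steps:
Q = -3 (Q = -3 + (1/9)*0 = -3 + 0 = -3)
y = 100 (y = 10**2 = 100)
A(k) = 97/(2*k) (A(k) = (100 - 3)/(k + k) = 97/((2*k)) = 97*(1/(2*k)) = 97/(2*k))
B(c) = sqrt(7 + c)
(143 + B(A(1)))**2 = (143 + sqrt(7 + (97/2)/1))**2 = (143 + sqrt(7 + (97/2)*1))**2 = (143 + sqrt(7 + 97/2))**2 = (143 + sqrt(111/2))**2 = (143 + sqrt(222)/2)**2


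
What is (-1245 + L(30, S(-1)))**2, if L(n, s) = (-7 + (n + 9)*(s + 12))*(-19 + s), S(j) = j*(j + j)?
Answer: 108326464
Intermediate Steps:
S(j) = 2*j**2 (S(j) = j*(2*j) = 2*j**2)
L(n, s) = (-19 + s)*(-7 + (9 + n)*(12 + s)) (L(n, s) = (-7 + (9 + n)*(12 + s))*(-19 + s) = (-19 + s)*(-7 + (9 + n)*(12 + s)))
(-1245 + L(30, S(-1)))**2 = (-1245 + (-1919 - 228*30 - 140*(-1)**2 + 9*(2*(-1)**2)**2 + 30*(2*(-1)**2)**2 - 7*30*2*(-1)**2))**2 = (-1245 + (-1919 - 6840 - 140 + 9*(2*1)**2 + 30*(2*1)**2 - 7*30*2*1))**2 = (-1245 + (-1919 - 6840 - 70*2 + 9*2**2 + 30*2**2 - 7*30*2))**2 = (-1245 + (-1919 - 6840 - 140 + 9*4 + 30*4 - 420))**2 = (-1245 + (-1919 - 6840 - 140 + 36 + 120 - 420))**2 = (-1245 - 9163)**2 = (-10408)**2 = 108326464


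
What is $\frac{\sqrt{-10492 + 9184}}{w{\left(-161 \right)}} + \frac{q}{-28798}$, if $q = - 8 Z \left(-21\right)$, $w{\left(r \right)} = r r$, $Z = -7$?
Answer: $\frac{84}{2057} + \frac{2 i \sqrt{327}}{25921} \approx 0.040836 + 0.0013952 i$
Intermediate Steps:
$w{\left(r \right)} = r^{2}$
$q = -1176$ ($q = \left(-8\right) \left(-7\right) \left(-21\right) = 56 \left(-21\right) = -1176$)
$\frac{\sqrt{-10492 + 9184}}{w{\left(-161 \right)}} + \frac{q}{-28798} = \frac{\sqrt{-10492 + 9184}}{\left(-161\right)^{2}} - \frac{1176}{-28798} = \frac{\sqrt{-1308}}{25921} - - \frac{84}{2057} = 2 i \sqrt{327} \cdot \frac{1}{25921} + \frac{84}{2057} = \frac{2 i \sqrt{327}}{25921} + \frac{84}{2057} = \frac{84}{2057} + \frac{2 i \sqrt{327}}{25921}$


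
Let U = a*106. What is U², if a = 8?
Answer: 719104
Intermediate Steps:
U = 848 (U = 8*106 = 848)
U² = 848² = 719104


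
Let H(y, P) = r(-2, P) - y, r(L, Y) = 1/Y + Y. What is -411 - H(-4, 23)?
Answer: -10075/23 ≈ -438.04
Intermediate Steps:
r(L, Y) = Y + 1/Y
H(y, P) = P + 1/P - y (H(y, P) = (P + 1/P) - y = P + 1/P - y)
-411 - H(-4, 23) = -411 - (23 + 1/23 - 1*(-4)) = -411 - (23 + 1/23 + 4) = -411 - 1*622/23 = -411 - 622/23 = -10075/23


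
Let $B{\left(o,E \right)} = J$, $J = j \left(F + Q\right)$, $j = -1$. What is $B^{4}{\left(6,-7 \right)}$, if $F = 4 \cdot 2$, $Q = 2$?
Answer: $10000$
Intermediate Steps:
$F = 8$
$J = -10$ ($J = - (8 + 2) = \left(-1\right) 10 = -10$)
$B{\left(o,E \right)} = -10$
$B^{4}{\left(6,-7 \right)} = \left(-10\right)^{4} = 10000$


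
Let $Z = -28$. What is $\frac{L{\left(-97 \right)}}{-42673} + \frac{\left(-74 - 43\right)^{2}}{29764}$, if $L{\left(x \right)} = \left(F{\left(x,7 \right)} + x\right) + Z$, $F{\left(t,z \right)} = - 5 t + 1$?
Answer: $\frac{573405893}{1270119172} \approx 0.45146$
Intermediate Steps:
$F{\left(t,z \right)} = 1 - 5 t$
$L{\left(x \right)} = -27 - 4 x$ ($L{\left(x \right)} = \left(\left(1 - 5 x\right) + x\right) - 28 = \left(1 - 4 x\right) - 28 = -27 - 4 x$)
$\frac{L{\left(-97 \right)}}{-42673} + \frac{\left(-74 - 43\right)^{2}}{29764} = \frac{-27 - -388}{-42673} + \frac{\left(-74 - 43\right)^{2}}{29764} = \left(-27 + 388\right) \left(- \frac{1}{42673}\right) + \left(-117\right)^{2} \cdot \frac{1}{29764} = 361 \left(- \frac{1}{42673}\right) + 13689 \cdot \frac{1}{29764} = - \frac{361}{42673} + \frac{13689}{29764} = \frac{573405893}{1270119172}$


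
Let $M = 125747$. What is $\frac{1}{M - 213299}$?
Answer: $- \frac{1}{87552} \approx -1.1422 \cdot 10^{-5}$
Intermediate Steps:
$\frac{1}{M - 213299} = \frac{1}{125747 - 213299} = \frac{1}{-87552} = - \frac{1}{87552}$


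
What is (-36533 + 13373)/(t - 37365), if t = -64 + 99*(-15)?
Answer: 11580/19457 ≈ 0.59516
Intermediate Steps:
t = -1549 (t = -64 - 1485 = -1549)
(-36533 + 13373)/(t - 37365) = (-36533 + 13373)/(-1549 - 37365) = -23160/(-38914) = -23160*(-1/38914) = 11580/19457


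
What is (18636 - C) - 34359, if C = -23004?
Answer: 7281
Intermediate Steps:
(18636 - C) - 34359 = (18636 - 1*(-23004)) - 34359 = (18636 + 23004) - 34359 = 41640 - 34359 = 7281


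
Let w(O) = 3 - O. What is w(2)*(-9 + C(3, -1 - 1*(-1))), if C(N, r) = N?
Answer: -6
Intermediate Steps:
w(2)*(-9 + C(3, -1 - 1*(-1))) = (3 - 1*2)*(-9 + 3) = (3 - 2)*(-6) = 1*(-6) = -6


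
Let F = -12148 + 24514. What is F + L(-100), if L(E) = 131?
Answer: 12497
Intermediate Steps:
F = 12366
F + L(-100) = 12366 + 131 = 12497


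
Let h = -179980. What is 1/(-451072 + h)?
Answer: -1/631052 ≈ -1.5847e-6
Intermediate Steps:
1/(-451072 + h) = 1/(-451072 - 179980) = 1/(-631052) = -1/631052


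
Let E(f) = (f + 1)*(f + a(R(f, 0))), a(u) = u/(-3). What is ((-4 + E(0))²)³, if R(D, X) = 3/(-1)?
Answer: 729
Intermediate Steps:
R(D, X) = -3 (R(D, X) = 3*(-1) = -3)
a(u) = -u/3 (a(u) = u*(-⅓) = -u/3)
E(f) = (1 + f)² (E(f) = (f + 1)*(f - ⅓*(-3)) = (1 + f)*(f + 1) = (1 + f)*(1 + f) = (1 + f)²)
((-4 + E(0))²)³ = ((-4 + (1 + 0² + 2*0))²)³ = ((-4 + (1 + 0 + 0))²)³ = ((-4 + 1)²)³ = ((-3)²)³ = 9³ = 729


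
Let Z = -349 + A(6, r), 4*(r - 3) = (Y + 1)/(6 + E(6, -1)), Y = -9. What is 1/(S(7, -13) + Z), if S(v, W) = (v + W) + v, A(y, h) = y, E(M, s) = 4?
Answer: -1/342 ≈ -0.0029240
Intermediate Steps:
r = 14/5 (r = 3 + ((-9 + 1)/(6 + 4))/4 = 3 + (-8/10)/4 = 3 + (-8*⅒)/4 = 3 + (¼)*(-⅘) = 3 - ⅕ = 14/5 ≈ 2.8000)
Z = -343 (Z = -349 + 6 = -343)
S(v, W) = W + 2*v (S(v, W) = (W + v) + v = W + 2*v)
1/(S(7, -13) + Z) = 1/((-13 + 2*7) - 343) = 1/((-13 + 14) - 343) = 1/(1 - 343) = 1/(-342) = -1/342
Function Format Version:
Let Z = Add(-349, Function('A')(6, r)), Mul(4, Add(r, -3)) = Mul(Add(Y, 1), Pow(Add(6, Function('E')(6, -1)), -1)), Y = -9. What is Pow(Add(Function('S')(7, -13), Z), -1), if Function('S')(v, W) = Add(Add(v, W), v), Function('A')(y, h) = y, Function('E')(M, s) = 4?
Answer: Rational(-1, 342) ≈ -0.0029240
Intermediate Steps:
r = Rational(14, 5) (r = Add(3, Mul(Rational(1, 4), Mul(Add(-9, 1), Pow(Add(6, 4), -1)))) = Add(3, Mul(Rational(1, 4), Mul(-8, Pow(10, -1)))) = Add(3, Mul(Rational(1, 4), Mul(-8, Rational(1, 10)))) = Add(3, Mul(Rational(1, 4), Rational(-4, 5))) = Add(3, Rational(-1, 5)) = Rational(14, 5) ≈ 2.8000)
Z = -343 (Z = Add(-349, 6) = -343)
Function('S')(v, W) = Add(W, Mul(2, v)) (Function('S')(v, W) = Add(Add(W, v), v) = Add(W, Mul(2, v)))
Pow(Add(Function('S')(7, -13), Z), -1) = Pow(Add(Add(-13, Mul(2, 7)), -343), -1) = Pow(Add(Add(-13, 14), -343), -1) = Pow(Add(1, -343), -1) = Pow(-342, -1) = Rational(-1, 342)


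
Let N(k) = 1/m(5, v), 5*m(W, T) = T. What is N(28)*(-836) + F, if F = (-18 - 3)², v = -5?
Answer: 1277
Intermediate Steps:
m(W, T) = T/5
F = 441 (F = (-21)² = 441)
N(k) = -1 (N(k) = 1/((⅕)*(-5)) = 1/(-1) = -1)
N(28)*(-836) + F = -1*(-836) + 441 = 836 + 441 = 1277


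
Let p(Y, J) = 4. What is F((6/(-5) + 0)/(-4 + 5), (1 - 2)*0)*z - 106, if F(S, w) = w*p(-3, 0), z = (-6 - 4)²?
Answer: -106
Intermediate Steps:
z = 100 (z = (-10)² = 100)
F(S, w) = 4*w (F(S, w) = w*4 = 4*w)
F((6/(-5) + 0)/(-4 + 5), (1 - 2)*0)*z - 106 = (4*((1 - 2)*0))*100 - 106 = (4*(-1*0))*100 - 106 = (4*0)*100 - 106 = 0*100 - 106 = 0 - 106 = -106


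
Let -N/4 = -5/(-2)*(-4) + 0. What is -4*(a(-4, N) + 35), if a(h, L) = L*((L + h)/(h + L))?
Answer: -300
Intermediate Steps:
N = 40 (N = -4*(-5/(-2)*(-4) + 0) = -4*(-5*(-½)*(-4) + 0) = -4*((5/2)*(-4) + 0) = -4*(-10 + 0) = -4*(-10) = 40)
a(h, L) = L (a(h, L) = L*((L + h)/(L + h)) = L*1 = L)
-4*(a(-4, N) + 35) = -4*(40 + 35) = -4*75 = -300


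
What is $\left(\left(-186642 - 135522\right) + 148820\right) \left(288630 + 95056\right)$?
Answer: $-66509665984$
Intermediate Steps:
$\left(\left(-186642 - 135522\right) + 148820\right) \left(288630 + 95056\right) = \left(\left(-186642 - 135522\right) + 148820\right) 383686 = \left(-322164 + 148820\right) 383686 = \left(-173344\right) 383686 = -66509665984$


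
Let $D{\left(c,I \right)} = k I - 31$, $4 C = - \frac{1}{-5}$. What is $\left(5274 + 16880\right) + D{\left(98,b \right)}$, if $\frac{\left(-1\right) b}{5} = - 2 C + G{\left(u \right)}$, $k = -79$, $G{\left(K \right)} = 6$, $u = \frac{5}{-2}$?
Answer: $\frac{48907}{2} \approx 24454.0$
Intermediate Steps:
$u = - \frac{5}{2}$ ($u = 5 \left(- \frac{1}{2}\right) = - \frac{5}{2} \approx -2.5$)
$C = \frac{1}{20}$ ($C = \frac{\left(-1\right) \frac{1}{-5}}{4} = \frac{\left(-1\right) \left(- \frac{1}{5}\right)}{4} = \frac{1}{4} \cdot \frac{1}{5} = \frac{1}{20} \approx 0.05$)
$b = - \frac{59}{2}$ ($b = - 5 \left(\left(-2\right) \frac{1}{20} + 6\right) = - 5 \left(- \frac{1}{10} + 6\right) = \left(-5\right) \frac{59}{10} = - \frac{59}{2} \approx -29.5$)
$D{\left(c,I \right)} = -31 - 79 I$ ($D{\left(c,I \right)} = - 79 I - 31 = -31 - 79 I$)
$\left(5274 + 16880\right) + D{\left(98,b \right)} = \left(5274 + 16880\right) - - \frac{4599}{2} = 22154 + \left(-31 + \frac{4661}{2}\right) = 22154 + \frac{4599}{2} = \frac{48907}{2}$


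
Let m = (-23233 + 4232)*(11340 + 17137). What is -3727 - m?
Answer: 541087750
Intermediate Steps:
m = -541091477 (m = -19001*28477 = -541091477)
-3727 - m = -3727 - 1*(-541091477) = -3727 + 541091477 = 541087750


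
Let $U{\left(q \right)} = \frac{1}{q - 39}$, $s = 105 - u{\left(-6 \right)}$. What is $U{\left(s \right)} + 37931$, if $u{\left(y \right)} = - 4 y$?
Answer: $\frac{1593103}{42} \approx 37931.0$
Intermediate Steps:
$s = 81$ ($s = 105 - \left(-4\right) \left(-6\right) = 105 - 24 = 81$)
$U{\left(q \right)} = \frac{1}{-39 + q}$
$U{\left(s \right)} + 37931 = \frac{1}{-39 + 81} + 37931 = \frac{1}{42} + 37931 = \frac{1593103}{42}$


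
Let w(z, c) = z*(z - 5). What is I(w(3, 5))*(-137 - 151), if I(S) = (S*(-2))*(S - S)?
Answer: 0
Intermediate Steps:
w(z, c) = z*(-5 + z)
I(S) = 0 (I(S) = -2*S*0 = 0)
I(w(3, 5))*(-137 - 151) = 0*(-137 - 151) = 0*(-288) = 0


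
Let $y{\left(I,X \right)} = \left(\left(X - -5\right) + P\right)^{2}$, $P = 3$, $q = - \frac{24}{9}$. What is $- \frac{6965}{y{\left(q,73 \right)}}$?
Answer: $- \frac{6965}{6561} \approx -1.0616$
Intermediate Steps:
$q = - \frac{8}{3}$ ($q = \left(-24\right) \frac{1}{9} = - \frac{8}{3} \approx -2.6667$)
$y{\left(I,X \right)} = \left(8 + X\right)^{2}$ ($y{\left(I,X \right)} = \left(\left(X - -5\right) + 3\right)^{2} = \left(\left(X + 5\right) + 3\right)^{2} = \left(\left(5 + X\right) + 3\right)^{2} = \left(8 + X\right)^{2}$)
$- \frac{6965}{y{\left(q,73 \right)}} = - \frac{6965}{\left(8 + 73\right)^{2}} = - \frac{6965}{81^{2}} = - \frac{6965}{6561}$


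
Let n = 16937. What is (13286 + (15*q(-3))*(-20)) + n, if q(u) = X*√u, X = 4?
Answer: 30223 - 1200*I*√3 ≈ 30223.0 - 2078.5*I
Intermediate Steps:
q(u) = 4*√u
(13286 + (15*q(-3))*(-20)) + n = (13286 + (15*(4*√(-3)))*(-20)) + 16937 = (13286 + (15*(4*(I*√3)))*(-20)) + 16937 = (13286 + (15*(4*I*√3))*(-20)) + 16937 = (13286 + (60*I*√3)*(-20)) + 16937 = (13286 - 1200*I*√3) + 16937 = 30223 - 1200*I*√3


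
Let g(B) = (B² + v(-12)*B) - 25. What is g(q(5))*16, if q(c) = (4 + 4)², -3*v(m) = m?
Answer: 69232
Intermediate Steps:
v(m) = -m/3
q(c) = 64 (q(c) = 8² = 64)
g(B) = -25 + B² + 4*B (g(B) = (B² + (-⅓*(-12))*B) - 25 = (B² + 4*B) - 25 = -25 + B² + 4*B)
g(q(5))*16 = (-25 + 64² + 4*64)*16 = (-25 + 4096 + 256)*16 = 4327*16 = 69232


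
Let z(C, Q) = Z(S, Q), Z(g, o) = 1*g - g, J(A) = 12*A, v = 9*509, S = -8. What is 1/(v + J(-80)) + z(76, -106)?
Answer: 1/3621 ≈ 0.00027617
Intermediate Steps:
v = 4581
Z(g, o) = 0 (Z(g, o) = g - g = 0)
z(C, Q) = 0
1/(v + J(-80)) + z(76, -106) = 1/(4581 + 12*(-80)) + 0 = 1/(4581 - 960) + 0 = 1/3621 + 0 = 1/3621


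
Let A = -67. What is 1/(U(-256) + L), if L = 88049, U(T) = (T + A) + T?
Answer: 1/87470 ≈ 1.1432e-5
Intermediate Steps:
U(T) = -67 + 2*T (U(T) = (T - 67) + T = (-67 + T) + T = -67 + 2*T)
1/(U(-256) + L) = 1/((-67 + 2*(-256)) + 88049) = 1/((-67 - 512) + 88049) = 1/(-579 + 88049) = 1/87470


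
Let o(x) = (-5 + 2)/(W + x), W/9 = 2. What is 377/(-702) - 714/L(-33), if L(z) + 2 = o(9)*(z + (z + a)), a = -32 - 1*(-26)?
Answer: -6455/54 ≈ -119.54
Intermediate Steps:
W = 18 (W = 9*2 = 18)
o(x) = -3/(18 + x) (o(x) = (-5 + 2)/(18 + x) = -3/(18 + x))
a = -6 (a = -32 + 26 = -6)
L(z) = -4/3 - 2*z/9 (L(z) = -2 + (-3/(18 + 9))*(z + (z - 6)) = -2 + (-3/27)*(z + (-6 + z)) = -2 + (-3*1/27)*(-6 + 2*z) = -2 - (-6 + 2*z)/9 = -2 + (⅔ - 2*z/9) = -4/3 - 2*z/9)
377/(-702) - 714/L(-33) = 377/(-702) - 714/(-4/3 - 2/9*(-33)) = 377*(-1/702) - 714/(-4/3 + 22/3) = -29/54 - 714/6 = -29/54 - 714*⅙ = -29/54 - 119 = -6455/54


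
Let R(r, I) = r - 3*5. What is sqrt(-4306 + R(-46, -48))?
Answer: I*sqrt(4367) ≈ 66.083*I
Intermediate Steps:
R(r, I) = -15 + r (R(r, I) = r - 15 = -15 + r)
sqrt(-4306 + R(-46, -48)) = sqrt(-4306 + (-15 - 46)) = sqrt(-4306 - 61) = sqrt(-4367) = I*sqrt(4367)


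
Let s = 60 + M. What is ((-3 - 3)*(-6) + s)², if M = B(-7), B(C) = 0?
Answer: 9216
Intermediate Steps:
M = 0
s = 60 (s = 60 + 0 = 60)
((-3 - 3)*(-6) + s)² = ((-3 - 3)*(-6) + 60)² = (-6*(-6) + 60)² = (36 + 60)² = 96² = 9216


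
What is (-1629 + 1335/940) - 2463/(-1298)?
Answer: -198352743/122012 ≈ -1625.7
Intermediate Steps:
(-1629 + 1335/940) - 2463/(-1298) = (-1629 + 1335*(1/940)) - 2463*(-1/1298) = (-1629 + 267/188) + 2463/1298 = -305985/188 + 2463/1298 = -198352743/122012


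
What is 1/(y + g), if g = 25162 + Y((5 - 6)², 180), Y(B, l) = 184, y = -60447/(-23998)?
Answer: 23998/608313755 ≈ 3.9450e-5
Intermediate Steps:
y = 60447/23998 (y = -60447*(-1/23998) = 60447/23998 ≈ 2.5188)
g = 25346 (g = 25162 + 184 = 25346)
1/(y + g) = 1/(60447/23998 + 25346) = 1/(608313755/23998) = 23998/608313755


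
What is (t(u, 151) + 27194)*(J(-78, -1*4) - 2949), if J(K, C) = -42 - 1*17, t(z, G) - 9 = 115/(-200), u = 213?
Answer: -409124472/5 ≈ -8.1825e+7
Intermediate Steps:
t(z, G) = 337/40 (t(z, G) = 9 + 115/(-200) = 9 + 115*(-1/200) = 9 - 23/40 = 337/40)
J(K, C) = -59 (J(K, C) = -42 - 17 = -59)
(t(u, 151) + 27194)*(J(-78, -1*4) - 2949) = (337/40 + 27194)*(-59 - 2949) = (1088097/40)*(-3008) = -409124472/5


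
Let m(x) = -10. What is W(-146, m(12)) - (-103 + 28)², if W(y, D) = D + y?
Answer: -5781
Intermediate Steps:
W(-146, m(12)) - (-103 + 28)² = (-10 - 146) - (-103 + 28)² = -156 - 1*(-75)² = -156 - 1*5625 = -156 - 5625 = -5781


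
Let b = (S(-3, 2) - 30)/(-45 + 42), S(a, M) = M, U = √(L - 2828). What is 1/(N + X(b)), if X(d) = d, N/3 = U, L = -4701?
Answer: 84/610633 - 27*I*√7529/610633 ≈ 0.00013756 - 0.0038367*I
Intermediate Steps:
U = I*√7529 (U = √(-4701 - 2828) = √(-7529) = I*√7529 ≈ 86.77*I)
N = 3*I*√7529 (N = 3*(I*√7529) = 3*I*√7529 ≈ 260.31*I)
b = 28/3 (b = (2 - 30)/(-45 + 42) = -28/(-3) = -28*(-⅓) = 28/3 ≈ 9.3333)
1/(N + X(b)) = 1/(3*I*√7529 + 28/3) = 1/(28/3 + 3*I*√7529)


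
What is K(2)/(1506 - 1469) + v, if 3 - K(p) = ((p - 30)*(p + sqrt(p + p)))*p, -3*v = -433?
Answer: 16702/111 ≈ 150.47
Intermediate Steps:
v = 433/3 (v = -1/3*(-433) = 433/3 ≈ 144.33)
K(p) = 3 - p*(-30 + p)*(p + sqrt(2)*sqrt(p)) (K(p) = 3 - (p - 30)*(p + sqrt(p + p))*p = 3 - (-30 + p)*(p + sqrt(2*p))*p = 3 - (-30 + p)*(p + sqrt(2)*sqrt(p))*p = 3 - p*(-30 + p)*(p + sqrt(2)*sqrt(p)))
K(2)/(1506 - 1469) + v = (3 - 1*2**3 + 30*2**2 - sqrt(2)*2**(5/2) + 30*sqrt(2)*2**(3/2))/(1506 - 1469) + 433/3 = (3 - 1*8 + 30*4 - sqrt(2)*4*sqrt(2) + 30*sqrt(2)*(2*sqrt(2)))/37 + 433/3 = (3 - 8 + 120 - 8 + 120)/37 + 433/3 = (1/37)*227 + 433/3 = 227/37 + 433/3 = 16702/111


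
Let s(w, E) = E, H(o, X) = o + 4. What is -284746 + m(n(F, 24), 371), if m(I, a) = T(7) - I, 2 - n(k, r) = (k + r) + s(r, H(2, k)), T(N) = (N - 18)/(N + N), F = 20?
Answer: -3985783/14 ≈ -2.8470e+5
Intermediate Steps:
H(o, X) = 4 + o
T(N) = (-18 + N)/(2*N) (T(N) = (-18 + N)/((2*N)) = (-18 + N)*(1/(2*N)) = (-18 + N)/(2*N))
n(k, r) = -4 - k - r (n(k, r) = 2 - ((k + r) + (4 + 2)) = 2 - ((k + r) + 6) = 2 - (6 + k + r) = 2 + (-6 - k - r) = -4 - k - r)
m(I, a) = -11/14 - I (m(I, a) = (½)*(-18 + 7)/7 - I = (½)*(⅐)*(-11) - I = -11/14 - I)
-284746 + m(n(F, 24), 371) = -284746 + (-11/14 - (-4 - 1*20 - 1*24)) = -284746 + (-11/14 - (-4 - 20 - 24)) = -284746 + (-11/14 - 1*(-48)) = -284746 + (-11/14 + 48) = -284746 + 661/14 = -3985783/14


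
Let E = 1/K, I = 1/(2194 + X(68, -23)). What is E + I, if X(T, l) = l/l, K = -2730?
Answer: 107/1198470 ≈ 8.9281e-5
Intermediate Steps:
X(T, l) = 1
I = 1/2195 (I = 1/(2194 + 1) = 1/2195 ≈ 0.00045558)
E = -1/2730 (E = 1/(-2730) = -1/2730 ≈ -0.00036630)
E + I = -1/2730 + 1/2195 = 107/1198470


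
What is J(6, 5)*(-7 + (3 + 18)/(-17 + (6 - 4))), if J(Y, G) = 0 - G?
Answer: 42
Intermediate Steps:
J(Y, G) = -G
J(6, 5)*(-7 + (3 + 18)/(-17 + (6 - 4))) = (-1*5)*(-7 + (3 + 18)/(-17 + (6 - 4))) = -5*(-7 + 21/(-17 + 2)) = -5*(-7 + 21/(-15)) = -5*(-7 + 21*(-1/15)) = -5*(-7 - 7/5) = -5*(-42/5) = 42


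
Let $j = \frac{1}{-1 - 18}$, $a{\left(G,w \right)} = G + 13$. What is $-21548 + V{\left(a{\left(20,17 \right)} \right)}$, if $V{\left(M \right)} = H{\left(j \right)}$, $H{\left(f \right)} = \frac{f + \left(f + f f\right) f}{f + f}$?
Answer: $- \frac{15557313}{722} \approx -21548.0$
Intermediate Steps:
$a{\left(G,w \right)} = 13 + G$
$j = - \frac{1}{19}$ ($j = \frac{1}{-19} = - \frac{1}{19} \approx -0.052632$)
$H{\left(f \right)} = \frac{f + f \left(f + f^{2}\right)}{2 f}$ ($H{\left(f \right)} = \frac{f + \left(f + f^{2}\right) f}{2 f} = \left(f + f \left(f + f^{2}\right)\right) \frac{1}{2 f} = \frac{f + f \left(f + f^{2}\right)}{2 f}$)
$V{\left(M \right)} = \frac{343}{722}$ ($V{\left(M \right)} = \frac{1}{2} + \frac{1}{2} \left(- \frac{1}{19}\right) + \frac{\left(- \frac{1}{19}\right)^{2}}{2} = \frac{1}{2} - \frac{1}{38} + \frac{1}{2} \cdot \frac{1}{361} = \frac{1}{2} - \frac{1}{38} + \frac{1}{722} = \frac{343}{722}$)
$-21548 + V{\left(a{\left(20,17 \right)} \right)} = -21548 + \frac{343}{722} = - \frac{15557313}{722}$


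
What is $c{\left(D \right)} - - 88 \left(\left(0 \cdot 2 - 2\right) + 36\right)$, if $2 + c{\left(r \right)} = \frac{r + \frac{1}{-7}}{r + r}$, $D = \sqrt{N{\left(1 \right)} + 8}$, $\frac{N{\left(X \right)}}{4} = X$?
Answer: $\frac{5981}{2} - \frac{\sqrt{3}}{84} \approx 2990.5$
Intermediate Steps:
$N{\left(X \right)} = 4 X$
$D = 2 \sqrt{3}$ ($D = \sqrt{4 \cdot 1 + 8} = \sqrt{4 + 8} = \sqrt{12} = 2 \sqrt{3} \approx 3.4641$)
$c{\left(r \right)} = -2 + \frac{- \frac{1}{7} + r}{2 r}$ ($c{\left(r \right)} = -2 + \frac{r + \frac{1}{-7}}{r + r} = -2 + \frac{r - \frac{1}{7}}{2 r} = -2 + \left(- \frac{1}{7} + r\right) \frac{1}{2 r} = -2 + \frac{- \frac{1}{7} + r}{2 r}$)
$c{\left(D \right)} - - 88 \left(\left(0 \cdot 2 - 2\right) + 36\right) = \frac{-1 - 21 \cdot 2 \sqrt{3}}{14 \cdot 2 \sqrt{3}} - - 88 \left(\left(0 \cdot 2 - 2\right) + 36\right) = \frac{\frac{\sqrt{3}}{6} \left(-1 - 42 \sqrt{3}\right)}{14} - - 88 \left(\left(0 - 2\right) + 36\right) = \frac{\sqrt{3} \left(-1 - 42 \sqrt{3}\right)}{84} - - 88 \left(-2 + 36\right) = \frac{\sqrt{3} \left(-1 - 42 \sqrt{3}\right)}{84} - \left(-88\right) 34 = \frac{\sqrt{3} \left(-1 - 42 \sqrt{3}\right)}{84} - -2992 = \frac{\sqrt{3} \left(-1 - 42 \sqrt{3}\right)}{84} + 2992 = 2992 + \frac{\sqrt{3} \left(-1 - 42 \sqrt{3}\right)}{84}$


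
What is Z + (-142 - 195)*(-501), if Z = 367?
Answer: 169204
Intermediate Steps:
Z + (-142 - 195)*(-501) = 367 + (-142 - 195)*(-501) = 367 - 337*(-501) = 367 + 168837 = 169204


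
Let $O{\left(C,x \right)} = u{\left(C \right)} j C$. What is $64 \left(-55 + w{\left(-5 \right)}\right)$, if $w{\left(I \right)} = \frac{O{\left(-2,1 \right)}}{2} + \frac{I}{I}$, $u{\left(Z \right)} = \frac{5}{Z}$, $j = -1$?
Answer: $-3616$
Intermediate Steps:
$O{\left(C,x \right)} = -5$ ($O{\left(C,x \right)} = \frac{5}{C} \left(-1\right) C = - \frac{5}{C} C = -5$)
$w{\left(I \right)} = - \frac{3}{2}$ ($w{\left(I \right)} = - \frac{5}{2} + \frac{I}{I} = \left(-5\right) \frac{1}{2} + 1 = - \frac{5}{2} + 1 = - \frac{3}{2}$)
$64 \left(-55 + w{\left(-5 \right)}\right) = 64 \left(-55 - \frac{3}{2}\right) = 64 \left(- \frac{113}{2}\right) = -3616$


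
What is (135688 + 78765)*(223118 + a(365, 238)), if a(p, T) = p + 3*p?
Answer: 48161425834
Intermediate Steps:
a(p, T) = 4*p
(135688 + 78765)*(223118 + a(365, 238)) = (135688 + 78765)*(223118 + 4*365) = 214453*(223118 + 1460) = 214453*224578 = 48161425834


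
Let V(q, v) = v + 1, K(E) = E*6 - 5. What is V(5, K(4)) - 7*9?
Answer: -43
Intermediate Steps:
K(E) = -5 + 6*E (K(E) = 6*E - 5 = -5 + 6*E)
V(q, v) = 1 + v
V(5, K(4)) - 7*9 = (1 + (-5 + 6*4)) - 7*9 = (1 + (-5 + 24)) - 63 = (1 + 19) - 63 = 20 - 63 = -43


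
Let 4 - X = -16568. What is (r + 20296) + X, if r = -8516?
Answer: 28352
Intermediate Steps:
X = 16572 (X = 4 - 1*(-16568) = 4 + 16568 = 16572)
(r + 20296) + X = (-8516 + 20296) + 16572 = 11780 + 16572 = 28352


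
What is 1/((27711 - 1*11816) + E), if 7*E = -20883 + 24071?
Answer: 7/114453 ≈ 6.1160e-5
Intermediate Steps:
E = 3188/7 (E = (-20883 + 24071)/7 = (⅐)*3188 = 3188/7 ≈ 455.43)
1/((27711 - 1*11816) + E) = 1/((27711 - 1*11816) + 3188/7) = 1/((27711 - 11816) + 3188/7) = 1/(15895 + 3188/7) = 1/(114453/7) = 7/114453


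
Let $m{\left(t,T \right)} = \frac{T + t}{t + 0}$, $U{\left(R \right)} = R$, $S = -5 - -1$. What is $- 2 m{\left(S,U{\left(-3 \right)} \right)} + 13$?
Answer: $\frac{19}{2} \approx 9.5$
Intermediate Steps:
$S = -4$ ($S = -5 + 1 = -4$)
$m{\left(t,T \right)} = \frac{T + t}{t}$
$- 2 m{\left(S,U{\left(-3 \right)} \right)} + 13 = - 2 \frac{-3 - 4}{-4} + 13 = - 2 \left(\left(- \frac{1}{4}\right) \left(-7\right)\right) + 13 = \left(-2\right) \frac{7}{4} + 13 = - \frac{7}{2} + 13 = \frac{19}{2}$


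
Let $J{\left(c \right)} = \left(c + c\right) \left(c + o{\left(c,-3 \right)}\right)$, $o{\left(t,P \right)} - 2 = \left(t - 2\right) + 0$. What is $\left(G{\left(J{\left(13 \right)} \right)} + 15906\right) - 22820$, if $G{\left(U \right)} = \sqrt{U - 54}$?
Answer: $-6914 + \sqrt{622} \approx -6889.1$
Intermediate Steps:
$o{\left(t,P \right)} = t$ ($o{\left(t,P \right)} = 2 + \left(\left(t - 2\right) + 0\right) = 2 + \left(\left(-2 + t\right) + 0\right) = 2 + \left(-2 + t\right) = t$)
$J{\left(c \right)} = 4 c^{2}$ ($J{\left(c \right)} = \left(c + c\right) \left(c + c\right) = 2 c 2 c = 4 c^{2}$)
$G{\left(U \right)} = \sqrt{-54 + U}$
$\left(G{\left(J{\left(13 \right)} \right)} + 15906\right) - 22820 = \left(\sqrt{-54 + 4 \cdot 13^{2}} + 15906\right) - 22820 = \left(\sqrt{-54 + 4 \cdot 169} + 15906\right) - 22820 = \left(\sqrt{-54 + 676} + 15906\right) - 22820 = \left(\sqrt{622} + 15906\right) - 22820 = \left(15906 + \sqrt{622}\right) - 22820 = -6914 + \sqrt{622}$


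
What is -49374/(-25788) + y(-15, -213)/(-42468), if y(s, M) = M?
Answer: 58397441/30421244 ≈ 1.9196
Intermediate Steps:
-49374/(-25788) + y(-15, -213)/(-42468) = -49374/(-25788) - 213/(-42468) = -49374*(-1/25788) - 213*(-1/42468) = 8229/4298 + 71/14156 = 58397441/30421244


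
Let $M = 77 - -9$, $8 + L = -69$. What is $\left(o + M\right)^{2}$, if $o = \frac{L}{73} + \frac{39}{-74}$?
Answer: $\frac{207960624729}{29181604} \approx 7126.4$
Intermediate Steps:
$L = -77$ ($L = -8 - 69 = -77$)
$M = 86$ ($M = 77 + 9 = 86$)
$o = - \frac{8545}{5402}$ ($o = - \frac{77}{73} + \frac{39}{-74} = \left(-77\right) \frac{1}{73} + 39 \left(- \frac{1}{74}\right) = - \frac{77}{73} - \frac{39}{74} = - \frac{8545}{5402} \approx -1.5818$)
$\left(o + M\right)^{2} = \left(- \frac{8545}{5402} + 86\right)^{2} = \left(\frac{456027}{5402}\right)^{2} = \frac{207960624729}{29181604}$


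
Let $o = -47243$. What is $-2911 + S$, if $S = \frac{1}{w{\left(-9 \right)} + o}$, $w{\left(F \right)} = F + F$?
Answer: $- \frac{137576772}{47261} \approx -2911.0$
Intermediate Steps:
$w{\left(F \right)} = 2 F$
$S = - \frac{1}{47261}$ ($S = \frac{1}{2 \left(-9\right) - 47243} = \frac{1}{-18 - 47243} = \frac{1}{-47261} = - \frac{1}{47261} \approx -2.1159 \cdot 10^{-5}$)
$-2911 + S = -2911 - \frac{1}{47261} = - \frac{137576772}{47261}$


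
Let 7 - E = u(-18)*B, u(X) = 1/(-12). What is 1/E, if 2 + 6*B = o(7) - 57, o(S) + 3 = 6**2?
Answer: 36/239 ≈ 0.15063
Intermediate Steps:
u(X) = -1/12 (u(X) = 1*(-1/12) = -1/12)
o(S) = 33 (o(S) = -3 + 6**2 = -3 + 36 = 33)
B = -13/3 (B = -1/3 + (33 - 57)/6 = -1/3 + (1/6)*(-24) = -1/3 - 4 = -13/3 ≈ -4.3333)
E = 239/36 (E = 7 - (-1)*(-13)/(12*3) = 7 - 1*13/36 = 7 - 13/36 = 239/36 ≈ 6.6389)
1/E = 1/(239/36) = 36/239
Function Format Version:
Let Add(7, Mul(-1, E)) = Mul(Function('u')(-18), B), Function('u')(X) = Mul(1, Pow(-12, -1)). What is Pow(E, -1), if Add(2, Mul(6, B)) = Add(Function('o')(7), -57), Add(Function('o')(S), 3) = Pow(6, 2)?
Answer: Rational(36, 239) ≈ 0.15063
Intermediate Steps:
Function('u')(X) = Rational(-1, 12) (Function('u')(X) = Mul(1, Rational(-1, 12)) = Rational(-1, 12))
Function('o')(S) = 33 (Function('o')(S) = Add(-3, Pow(6, 2)) = Add(-3, 36) = 33)
B = Rational(-13, 3) (B = Add(Rational(-1, 3), Mul(Rational(1, 6), Add(33, -57))) = Add(Rational(-1, 3), Mul(Rational(1, 6), -24)) = Add(Rational(-1, 3), -4) = Rational(-13, 3) ≈ -4.3333)
E = Rational(239, 36) (E = Add(7, Mul(-1, Mul(Rational(-1, 12), Rational(-13, 3)))) = Add(7, Mul(-1, Rational(13, 36))) = Add(7, Rational(-13, 36)) = Rational(239, 36) ≈ 6.6389)
Pow(E, -1) = Pow(Rational(239, 36), -1) = Rational(36, 239)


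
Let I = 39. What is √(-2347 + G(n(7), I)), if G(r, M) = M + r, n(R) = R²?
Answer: 3*I*√251 ≈ 47.529*I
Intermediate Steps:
√(-2347 + G(n(7), I)) = √(-2347 + (39 + 7²)) = √(-2347 + (39 + 49)) = √(-2347 + 88) = √(-2259) = 3*I*√251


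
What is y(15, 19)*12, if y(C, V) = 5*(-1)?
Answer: -60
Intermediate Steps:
y(C, V) = -5
y(15, 19)*12 = -5*12 = -60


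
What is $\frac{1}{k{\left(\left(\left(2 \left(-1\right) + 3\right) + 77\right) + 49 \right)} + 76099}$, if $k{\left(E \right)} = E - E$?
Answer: $\frac{1}{76099} \approx 1.3141 \cdot 10^{-5}$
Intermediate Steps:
$k{\left(E \right)} = 0$
$\frac{1}{k{\left(\left(\left(2 \left(-1\right) + 3\right) + 77\right) + 49 \right)} + 76099} = \frac{1}{0 + 76099} = \frac{1}{76099}$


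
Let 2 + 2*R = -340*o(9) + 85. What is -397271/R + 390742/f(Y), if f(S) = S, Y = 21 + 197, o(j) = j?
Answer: 668224545/324493 ≈ 2059.3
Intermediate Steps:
Y = 218
R = -2977/2 (R = -1 + (-340*9 + 85)/2 = -1 + (-3060 + 85)/2 = -1 + (½)*(-2975) = -1 - 2975/2 = -2977/2 ≈ -1488.5)
-397271/R + 390742/f(Y) = -397271/(-2977/2) + 390742/218 = -397271*(-2/2977) + 390742*(1/218) = 794542/2977 + 195371/109 = 668224545/324493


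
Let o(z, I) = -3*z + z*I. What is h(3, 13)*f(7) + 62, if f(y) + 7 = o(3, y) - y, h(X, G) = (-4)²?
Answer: 30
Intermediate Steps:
h(X, G) = 16
o(z, I) = -3*z + I*z
f(y) = -16 + 2*y (f(y) = -7 + (3*(-3 + y) - y) = -7 + ((-9 + 3*y) - y) = -7 + (-9 + 2*y) = -16 + 2*y)
h(3, 13)*f(7) + 62 = 16*(-16 + 2*7) + 62 = 16*(-16 + 14) + 62 = 16*(-2) + 62 = -32 + 62 = 30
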